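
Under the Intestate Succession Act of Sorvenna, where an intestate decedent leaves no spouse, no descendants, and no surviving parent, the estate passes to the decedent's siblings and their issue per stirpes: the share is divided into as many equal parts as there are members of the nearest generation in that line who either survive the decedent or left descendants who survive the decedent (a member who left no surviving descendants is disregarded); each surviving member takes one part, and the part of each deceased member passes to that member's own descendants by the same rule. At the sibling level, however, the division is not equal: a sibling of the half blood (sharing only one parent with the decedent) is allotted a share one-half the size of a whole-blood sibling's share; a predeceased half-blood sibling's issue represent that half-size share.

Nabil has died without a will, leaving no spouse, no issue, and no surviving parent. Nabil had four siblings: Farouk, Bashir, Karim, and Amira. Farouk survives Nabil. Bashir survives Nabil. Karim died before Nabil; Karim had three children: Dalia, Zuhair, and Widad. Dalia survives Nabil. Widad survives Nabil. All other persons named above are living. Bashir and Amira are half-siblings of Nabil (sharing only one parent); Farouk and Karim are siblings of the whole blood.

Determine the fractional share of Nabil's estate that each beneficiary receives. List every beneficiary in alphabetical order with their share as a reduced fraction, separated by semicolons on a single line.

No spouse, descendants, or parent survives, so the estate passes to Nabil's siblings per stirpes.
Half-blood siblings count for one-half the weight of whole-blood siblings at the initial division.
Dividing 1 in proportion to weights (total weight 3): Farouk (weight 1) → 1/3; Bashir (weight 1/2) → 1/6; Karim (weight 1) → 1/3; Amira (weight 1/2) → 1/6.
Farouk is living and takes 1/3.
Bashir is living and takes 1/6.
Karim predeceased; the 1/3 allotted to Karim's branch passes to Karim's issue by representation.
The 1/3 is divided into 3 equal shares of 1/9 among Dalia, Zuhair, Widad.
Dalia is living and takes 1/9.
Zuhair is living and takes 1/9.
Widad is living and takes 1/9.
Amira is living and takes 1/6.

Amira 1/6; Bashir 1/6; Dalia 1/9; Farouk 1/3; Widad 1/9; Zuhair 1/9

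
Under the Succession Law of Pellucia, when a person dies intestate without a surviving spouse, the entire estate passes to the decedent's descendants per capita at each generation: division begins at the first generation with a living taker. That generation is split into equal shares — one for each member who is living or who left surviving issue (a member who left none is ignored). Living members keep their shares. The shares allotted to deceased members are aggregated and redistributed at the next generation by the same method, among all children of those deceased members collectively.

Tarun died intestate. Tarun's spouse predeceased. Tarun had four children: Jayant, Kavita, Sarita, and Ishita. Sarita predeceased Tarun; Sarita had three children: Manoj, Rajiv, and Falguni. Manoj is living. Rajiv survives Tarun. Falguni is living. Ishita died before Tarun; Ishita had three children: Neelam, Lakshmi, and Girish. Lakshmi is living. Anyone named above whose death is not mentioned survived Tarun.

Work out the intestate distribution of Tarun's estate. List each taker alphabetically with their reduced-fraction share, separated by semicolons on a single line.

Falguni 1/12; Girish 1/12; Jayant 1/4; Kavita 1/4; Lakshmi 1/12; Manoj 1/12; Neelam 1/12; Rajiv 1/12

There is no surviving spouse, so the entire estate passes to Tarun's descendants per capita at each generation.
At generation 1 (Jayant, Kavita, Sarita, Ishita) there are 4 shares of (1)/4 = 1/4 each.
Living: Jayant and Kavita — each takes 1/4.
Deceased: Sarita and Ishita. Their combined 1/2 is pooled and carried to generation 2.
At generation 2 (Manoj, Rajiv, Falguni, Neelam, Lakshmi, Girish) there are 6 shares of (1/2)/6 = 1/12 each.
Living: Manoj, Rajiv, Falguni, Neelam, Lakshmi, and Girish — each takes 1/12.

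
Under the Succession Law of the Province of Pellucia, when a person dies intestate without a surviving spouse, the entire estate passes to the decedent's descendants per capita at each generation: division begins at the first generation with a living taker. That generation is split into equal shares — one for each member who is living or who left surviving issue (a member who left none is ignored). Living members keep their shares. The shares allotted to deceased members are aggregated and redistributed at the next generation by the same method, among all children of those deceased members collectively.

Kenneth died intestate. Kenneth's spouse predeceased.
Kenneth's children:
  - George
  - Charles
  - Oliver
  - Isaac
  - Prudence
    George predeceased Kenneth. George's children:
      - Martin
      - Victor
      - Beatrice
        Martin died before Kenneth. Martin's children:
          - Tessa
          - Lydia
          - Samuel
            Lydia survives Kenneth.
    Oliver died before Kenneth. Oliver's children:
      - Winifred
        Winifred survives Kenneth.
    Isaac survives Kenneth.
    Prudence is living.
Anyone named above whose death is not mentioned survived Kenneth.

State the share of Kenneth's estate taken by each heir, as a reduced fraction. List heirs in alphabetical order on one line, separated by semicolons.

There is no surviving spouse, so the entire estate passes to Kenneth's descendants per capita at each generation.
At generation 1 (George, Charles, Oliver, Isaac, Prudence) there are 5 shares of (1)/5 = 1/5 each.
Living: Charles, Isaac, and Prudence — each takes 1/5.
Deceased: George and Oliver. Their combined 2/5 is pooled and carried to generation 2.
At generation 2 (Martin, Victor, Beatrice, Winifred) there are 4 shares of (2/5)/4 = 1/10 each.
Living: Victor, Beatrice, and Winifred — each takes 1/10.
Deceased: Martin. That 1/10 share is carried to generation 3.
At generation 3 (Tessa, Lydia, Samuel) there are 3 shares of (1/10)/3 = 1/30 each.
Living: Tessa, Lydia, and Samuel — each takes 1/30.

Beatrice 1/10; Charles 1/5; Isaac 1/5; Lydia 1/30; Prudence 1/5; Samuel 1/30; Tessa 1/30; Victor 1/10; Winifred 1/10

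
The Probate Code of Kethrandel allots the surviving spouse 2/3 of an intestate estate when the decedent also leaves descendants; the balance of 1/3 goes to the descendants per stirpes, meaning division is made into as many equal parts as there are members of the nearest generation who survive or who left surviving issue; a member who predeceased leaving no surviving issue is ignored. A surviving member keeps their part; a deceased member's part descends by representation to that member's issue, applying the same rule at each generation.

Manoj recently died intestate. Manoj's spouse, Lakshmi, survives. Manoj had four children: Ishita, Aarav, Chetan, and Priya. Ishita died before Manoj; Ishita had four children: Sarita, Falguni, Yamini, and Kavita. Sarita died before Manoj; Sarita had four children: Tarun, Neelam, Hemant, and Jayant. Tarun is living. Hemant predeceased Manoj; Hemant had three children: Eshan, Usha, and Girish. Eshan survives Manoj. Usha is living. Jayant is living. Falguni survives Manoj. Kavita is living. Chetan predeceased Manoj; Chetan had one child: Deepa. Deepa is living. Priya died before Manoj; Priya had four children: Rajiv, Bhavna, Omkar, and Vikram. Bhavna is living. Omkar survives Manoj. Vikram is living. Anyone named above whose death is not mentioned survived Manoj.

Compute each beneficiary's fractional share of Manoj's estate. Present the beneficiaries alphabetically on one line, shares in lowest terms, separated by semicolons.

Aarav 1/12; Bhavna 1/48; Deepa 1/12; Eshan 1/576; Falguni 1/48; Girish 1/576; Jayant 1/192; Kavita 1/48; Lakshmi 2/3; Neelam 1/192; Omkar 1/48; Rajiv 1/48; Tarun 1/192; Usha 1/576; Vikram 1/48; Yamini 1/48

Lakshmi, as surviving spouse, takes 2/3.
The remaining 1/3 passes to Manoj's descendants per stirpes.
The 1/3 is divided into 4 equal shares of 1/12 among Ishita, Aarav, Chetan, Priya.
Ishita predeceased; the 1/12 allotted to Ishita's branch passes to Ishita's issue by representation.
The 1/12 is divided into 4 equal shares of 1/48 among Sarita, Falguni, Yamini, Kavita.
Sarita predeceased; the 1/48 allotted to Sarita's branch passes to Sarita's issue by representation.
The 1/48 is divided into 4 equal shares of 1/192 among Tarun, Neelam, Hemant, Jayant.
Tarun is living and takes 1/192.
Neelam is living and takes 1/192.
Hemant predeceased; the 1/192 allotted to Hemant's branch passes to Hemant's issue by representation.
The 1/192 is divided into 3 equal shares of 1/576 among Eshan, Usha, Girish.
Eshan is living and takes 1/576.
Usha is living and takes 1/576.
Girish is living and takes 1/576.
Jayant is living and takes 1/192.
Falguni is living and takes 1/48.
Yamini is living and takes 1/48.
Kavita is living and takes 1/48.
Aarav is living and takes 1/12.
Chetan predeceased; the 1/12 allotted to Chetan's branch passes to Chetan's issue by representation.
Deepa is the sole taker at this level and receives the full 1/12.
Priya predeceased; the 1/12 allotted to Priya's branch passes to Priya's issue by representation.
The 1/12 is divided into 4 equal shares of 1/48 among Rajiv, Bhavna, Omkar, Vikram.
Rajiv is living and takes 1/48.
Bhavna is living and takes 1/48.
Omkar is living and takes 1/48.
Vikram is living and takes 1/48.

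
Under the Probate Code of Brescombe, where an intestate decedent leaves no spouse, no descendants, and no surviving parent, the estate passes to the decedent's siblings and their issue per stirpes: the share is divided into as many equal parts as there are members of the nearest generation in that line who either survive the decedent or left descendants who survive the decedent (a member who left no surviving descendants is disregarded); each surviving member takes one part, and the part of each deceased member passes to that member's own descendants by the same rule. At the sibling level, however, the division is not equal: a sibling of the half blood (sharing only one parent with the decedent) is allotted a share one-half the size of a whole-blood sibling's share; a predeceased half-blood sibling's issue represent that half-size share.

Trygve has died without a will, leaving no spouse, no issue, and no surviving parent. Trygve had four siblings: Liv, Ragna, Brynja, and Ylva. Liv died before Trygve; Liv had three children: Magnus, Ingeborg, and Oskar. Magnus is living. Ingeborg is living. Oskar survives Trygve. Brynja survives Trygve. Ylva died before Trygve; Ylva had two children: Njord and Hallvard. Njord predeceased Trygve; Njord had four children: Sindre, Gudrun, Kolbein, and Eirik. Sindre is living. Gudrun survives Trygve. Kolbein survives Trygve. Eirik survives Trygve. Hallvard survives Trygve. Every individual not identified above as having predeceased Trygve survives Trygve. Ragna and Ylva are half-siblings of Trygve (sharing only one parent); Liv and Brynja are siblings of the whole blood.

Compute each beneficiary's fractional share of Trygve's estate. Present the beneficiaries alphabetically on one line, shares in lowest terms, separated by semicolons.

Brynja 1/3; Eirik 1/48; Gudrun 1/48; Hallvard 1/12; Ingeborg 1/9; Kolbein 1/48; Magnus 1/9; Oskar 1/9; Ragna 1/6; Sindre 1/48

No spouse, descendants, or parent survives, so the estate passes to Trygve's siblings per stirpes.
Half-blood siblings count for one-half the weight of whole-blood siblings at the initial division.
Dividing 1 in proportion to weights (total weight 3): Liv (weight 1) → 1/3; Ragna (weight 1/2) → 1/6; Brynja (weight 1) → 1/3; Ylva (weight 1/2) → 1/6.
Liv predeceased; the 1/3 allotted to Liv's branch passes to Liv's issue by representation.
The 1/3 is divided into 3 equal shares of 1/9 among Magnus, Ingeborg, Oskar.
Magnus is living and takes 1/9.
Ingeborg is living and takes 1/9.
Oskar is living and takes 1/9.
Ragna is living and takes 1/6.
Brynja is living and takes 1/3.
Ylva predeceased; the 1/6 allotted to Ylva's branch passes to Ylva's issue by representation.
The 1/6 is divided into 2 equal shares of 1/12 among Njord, Hallvard.
Njord predeceased; the 1/12 allotted to Njord's branch passes to Njord's issue by representation.
The 1/12 is divided into 4 equal shares of 1/48 among Sindre, Gudrun, Kolbein, Eirik.
Sindre is living and takes 1/48.
Gudrun is living and takes 1/48.
Kolbein is living and takes 1/48.
Eirik is living and takes 1/48.
Hallvard is living and takes 1/12.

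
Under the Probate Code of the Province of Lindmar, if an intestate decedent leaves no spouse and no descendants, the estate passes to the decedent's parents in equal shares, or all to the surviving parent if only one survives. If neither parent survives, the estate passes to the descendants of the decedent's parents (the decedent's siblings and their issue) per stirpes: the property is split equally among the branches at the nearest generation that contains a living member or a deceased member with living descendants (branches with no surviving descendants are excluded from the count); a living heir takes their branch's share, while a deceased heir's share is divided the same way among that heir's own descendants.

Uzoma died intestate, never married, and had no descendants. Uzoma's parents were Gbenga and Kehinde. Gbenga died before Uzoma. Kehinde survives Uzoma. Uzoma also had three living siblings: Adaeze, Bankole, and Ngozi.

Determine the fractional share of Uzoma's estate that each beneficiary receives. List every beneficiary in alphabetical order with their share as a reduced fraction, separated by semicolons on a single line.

Kehinde 1

Only one parent, Kehinde, survives, so Kehinde takes the entire estate. The siblings take nothing because a surviving parent has priority.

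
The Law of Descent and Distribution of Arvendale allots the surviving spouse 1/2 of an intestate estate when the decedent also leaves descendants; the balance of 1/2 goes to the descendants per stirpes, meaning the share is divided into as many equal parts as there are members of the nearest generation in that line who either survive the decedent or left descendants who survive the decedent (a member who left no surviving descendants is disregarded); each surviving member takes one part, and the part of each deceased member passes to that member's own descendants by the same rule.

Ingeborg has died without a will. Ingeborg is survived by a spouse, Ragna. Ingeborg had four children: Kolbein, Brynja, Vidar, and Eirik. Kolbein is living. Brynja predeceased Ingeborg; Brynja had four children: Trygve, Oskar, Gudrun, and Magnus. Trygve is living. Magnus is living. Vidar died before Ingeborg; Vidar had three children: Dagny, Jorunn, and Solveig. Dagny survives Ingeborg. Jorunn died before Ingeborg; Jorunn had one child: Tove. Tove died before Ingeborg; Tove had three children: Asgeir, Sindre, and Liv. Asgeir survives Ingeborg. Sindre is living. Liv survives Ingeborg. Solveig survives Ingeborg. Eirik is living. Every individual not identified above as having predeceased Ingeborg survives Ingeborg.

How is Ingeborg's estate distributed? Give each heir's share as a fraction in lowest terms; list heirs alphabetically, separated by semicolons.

Ragna, as surviving spouse, takes 1/2.
The remaining 1/2 passes to Ingeborg's descendants per stirpes.
The 1/2 is divided into 4 equal shares of 1/8 among Kolbein, Brynja, Vidar, Eirik.
Kolbein is living and takes 1/8.
Brynja predeceased; the 1/8 allotted to Brynja's branch passes to Brynja's issue by representation.
The 1/8 is divided into 4 equal shares of 1/32 among Trygve, Oskar, Gudrun, Magnus.
Trygve is living and takes 1/32.
Oskar is living and takes 1/32.
Gudrun is living and takes 1/32.
Magnus is living and takes 1/32.
Vidar predeceased; the 1/8 allotted to Vidar's branch passes to Vidar's issue by representation.
The 1/8 is divided into 3 equal shares of 1/24 among Dagny, Jorunn, Solveig.
Dagny is living and takes 1/24.
Jorunn predeceased; the 1/24 allotted to Jorunn's branch passes to Jorunn's issue by representation.
Tove's line is the sole branch at this level, so the full 1/24 passes to Tove's issue by representation.
The 1/24 is divided into 3 equal shares of 1/72 among Asgeir, Sindre, Liv.
Asgeir is living and takes 1/72.
Sindre is living and takes 1/72.
Liv is living and takes 1/72.
Solveig is living and takes 1/24.
Eirik is living and takes 1/8.

Asgeir 1/72; Dagny 1/24; Eirik 1/8; Gudrun 1/32; Kolbein 1/8; Liv 1/72; Magnus 1/32; Oskar 1/32; Ragna 1/2; Sindre 1/72; Solveig 1/24; Trygve 1/32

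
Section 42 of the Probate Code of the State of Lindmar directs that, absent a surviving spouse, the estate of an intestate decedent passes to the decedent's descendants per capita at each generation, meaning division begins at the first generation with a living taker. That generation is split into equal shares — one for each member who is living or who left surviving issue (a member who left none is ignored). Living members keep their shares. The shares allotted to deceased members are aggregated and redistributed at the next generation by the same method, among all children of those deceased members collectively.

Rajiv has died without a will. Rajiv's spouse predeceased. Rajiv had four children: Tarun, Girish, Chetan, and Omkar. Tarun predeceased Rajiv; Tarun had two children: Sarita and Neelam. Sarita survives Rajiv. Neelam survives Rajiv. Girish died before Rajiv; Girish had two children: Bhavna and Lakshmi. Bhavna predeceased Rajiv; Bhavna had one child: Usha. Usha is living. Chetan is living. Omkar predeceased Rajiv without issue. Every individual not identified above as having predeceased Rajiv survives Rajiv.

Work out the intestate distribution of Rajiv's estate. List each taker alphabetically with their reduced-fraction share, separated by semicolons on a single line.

Chetan 1/3; Lakshmi 1/6; Neelam 1/6; Sarita 1/6; Usha 1/6

There is no surviving spouse, so the entire estate passes to Rajiv's descendants per capita at each generation.
At generation 1 (Tarun, Girish, Chetan) there are 3 shares of (1)/3 = 1/3 each.
Living: Chetan — each takes 1/3.
Deceased: Tarun and Girish. Their combined 2/3 is pooled and carried to generation 2.
At generation 2 (Sarita, Neelam, Bhavna, Lakshmi) there are 4 shares of (2/3)/4 = 1/6 each.
Living: Sarita, Neelam, and Lakshmi — each takes 1/6.
Deceased: Bhavna. That 1/6 share is carried to generation 3.
At generation 3 (Usha) there are 1 shares of (1/6)/1 = 1/6 each.
Living: Usha — each takes 1/6.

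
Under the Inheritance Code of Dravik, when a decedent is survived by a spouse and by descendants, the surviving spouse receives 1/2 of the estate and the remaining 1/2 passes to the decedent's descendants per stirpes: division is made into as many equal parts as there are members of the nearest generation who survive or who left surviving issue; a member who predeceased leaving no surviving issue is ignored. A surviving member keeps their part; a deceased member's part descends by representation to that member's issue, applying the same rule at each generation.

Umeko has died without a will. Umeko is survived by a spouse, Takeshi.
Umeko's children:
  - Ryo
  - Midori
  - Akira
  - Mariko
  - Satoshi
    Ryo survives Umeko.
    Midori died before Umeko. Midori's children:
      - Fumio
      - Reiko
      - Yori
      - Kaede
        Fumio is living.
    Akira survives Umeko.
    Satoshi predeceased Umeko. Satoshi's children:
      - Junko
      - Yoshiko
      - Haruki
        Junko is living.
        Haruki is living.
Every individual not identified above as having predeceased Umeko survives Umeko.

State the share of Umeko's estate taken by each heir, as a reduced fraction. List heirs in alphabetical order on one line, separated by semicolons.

Akira 1/10; Fumio 1/40; Haruki 1/30; Junko 1/30; Kaede 1/40; Mariko 1/10; Reiko 1/40; Ryo 1/10; Takeshi 1/2; Yori 1/40; Yoshiko 1/30

Takeshi, as surviving spouse, takes 1/2.
The remaining 1/2 passes to Umeko's descendants per stirpes.
The 1/2 is divided into 5 equal shares of 1/10 among Ryo, Midori, Akira, Mariko, Satoshi.
Ryo is living and takes 1/10.
Midori predeceased; the 1/10 allotted to Midori's branch passes to Midori's issue by representation.
The 1/10 is divided into 4 equal shares of 1/40 among Fumio, Reiko, Yori, Kaede.
Fumio is living and takes 1/40.
Reiko is living and takes 1/40.
Yori is living and takes 1/40.
Kaede is living and takes 1/40.
Akira is living and takes 1/10.
Mariko is living and takes 1/10.
Satoshi predeceased; the 1/10 allotted to Satoshi's branch passes to Satoshi's issue by representation.
The 1/10 is divided into 3 equal shares of 1/30 among Junko, Yoshiko, Haruki.
Junko is living and takes 1/30.
Yoshiko is living and takes 1/30.
Haruki is living and takes 1/30.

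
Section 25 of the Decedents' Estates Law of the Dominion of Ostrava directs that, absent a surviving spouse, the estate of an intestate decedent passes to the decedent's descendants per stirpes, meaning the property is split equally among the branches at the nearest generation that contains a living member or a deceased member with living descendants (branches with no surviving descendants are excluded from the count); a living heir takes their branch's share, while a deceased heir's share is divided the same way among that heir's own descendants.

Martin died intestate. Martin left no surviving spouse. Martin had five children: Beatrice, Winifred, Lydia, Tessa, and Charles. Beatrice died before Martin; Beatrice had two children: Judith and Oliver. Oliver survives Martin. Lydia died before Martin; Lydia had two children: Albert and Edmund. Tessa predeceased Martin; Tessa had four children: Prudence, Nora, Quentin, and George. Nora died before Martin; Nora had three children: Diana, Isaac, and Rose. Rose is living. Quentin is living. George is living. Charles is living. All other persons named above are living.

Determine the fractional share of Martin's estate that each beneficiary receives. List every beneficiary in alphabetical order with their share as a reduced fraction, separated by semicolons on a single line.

There is no surviving spouse, so the entire estate passes to Martin's descendants per stirpes.
The estate is divided into 5 equal shares of 1/5 among Beatrice, Winifred, Lydia, Tessa, Charles.
Beatrice predeceased; the 1/5 allotted to Beatrice's branch passes to Beatrice's issue by representation.
The 1/5 is divided into 2 equal shares of 1/10 among Judith, Oliver.
Judith is living and takes 1/10.
Oliver is living and takes 1/10.
Winifred is living and takes 1/5.
Lydia predeceased; the 1/5 allotted to Lydia's branch passes to Lydia's issue by representation.
The 1/5 is divided into 2 equal shares of 1/10 among Albert, Edmund.
Albert is living and takes 1/10.
Edmund is living and takes 1/10.
Tessa predeceased; the 1/5 allotted to Tessa's branch passes to Tessa's issue by representation.
The 1/5 is divided into 4 equal shares of 1/20 among Prudence, Nora, Quentin, George.
Prudence is living and takes 1/20.
Nora predeceased; the 1/20 allotted to Nora's branch passes to Nora's issue by representation.
The 1/20 is divided into 3 equal shares of 1/60 among Diana, Isaac, Rose.
Diana is living and takes 1/60.
Isaac is living and takes 1/60.
Rose is living and takes 1/60.
Quentin is living and takes 1/20.
George is living and takes 1/20.
Charles is living and takes 1/5.

Albert 1/10; Charles 1/5; Diana 1/60; Edmund 1/10; George 1/20; Isaac 1/60; Judith 1/10; Oliver 1/10; Prudence 1/20; Quentin 1/20; Rose 1/60; Winifred 1/5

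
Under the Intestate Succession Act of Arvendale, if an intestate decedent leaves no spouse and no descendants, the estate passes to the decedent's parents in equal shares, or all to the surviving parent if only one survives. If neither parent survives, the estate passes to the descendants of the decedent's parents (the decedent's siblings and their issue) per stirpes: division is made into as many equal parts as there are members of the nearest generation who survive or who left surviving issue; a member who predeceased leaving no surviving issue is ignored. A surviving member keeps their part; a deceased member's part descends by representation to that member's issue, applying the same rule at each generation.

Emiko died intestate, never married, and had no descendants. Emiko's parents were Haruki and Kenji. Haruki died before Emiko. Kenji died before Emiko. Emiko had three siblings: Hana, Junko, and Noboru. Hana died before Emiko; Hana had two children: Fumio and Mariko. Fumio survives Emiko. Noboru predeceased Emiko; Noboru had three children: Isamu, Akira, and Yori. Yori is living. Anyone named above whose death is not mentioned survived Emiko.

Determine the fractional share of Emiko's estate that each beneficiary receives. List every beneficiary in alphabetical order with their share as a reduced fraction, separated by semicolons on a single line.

Akira 1/9; Fumio 1/6; Isamu 1/9; Junko 1/3; Mariko 1/6; Yori 1/9

Neither parent survives and there are no descendants, so the estate passes to Emiko's siblings and their issue per stirpes.
The estate is divided into 3 equal shares of 1/3 among Hana, Junko, Noboru.
Hana predeceased; the 1/3 allotted to Hana's branch passes to Hana's issue by representation.
The 1/3 is divided into 2 equal shares of 1/6 among Fumio, Mariko.
Fumio is living and takes 1/6.
Mariko is living and takes 1/6.
Junko is living and takes 1/3.
Noboru predeceased; the 1/3 allotted to Noboru's branch passes to Noboru's issue by representation.
The 1/3 is divided into 3 equal shares of 1/9 among Isamu, Akira, Yori.
Isamu is living and takes 1/9.
Akira is living and takes 1/9.
Yori is living and takes 1/9.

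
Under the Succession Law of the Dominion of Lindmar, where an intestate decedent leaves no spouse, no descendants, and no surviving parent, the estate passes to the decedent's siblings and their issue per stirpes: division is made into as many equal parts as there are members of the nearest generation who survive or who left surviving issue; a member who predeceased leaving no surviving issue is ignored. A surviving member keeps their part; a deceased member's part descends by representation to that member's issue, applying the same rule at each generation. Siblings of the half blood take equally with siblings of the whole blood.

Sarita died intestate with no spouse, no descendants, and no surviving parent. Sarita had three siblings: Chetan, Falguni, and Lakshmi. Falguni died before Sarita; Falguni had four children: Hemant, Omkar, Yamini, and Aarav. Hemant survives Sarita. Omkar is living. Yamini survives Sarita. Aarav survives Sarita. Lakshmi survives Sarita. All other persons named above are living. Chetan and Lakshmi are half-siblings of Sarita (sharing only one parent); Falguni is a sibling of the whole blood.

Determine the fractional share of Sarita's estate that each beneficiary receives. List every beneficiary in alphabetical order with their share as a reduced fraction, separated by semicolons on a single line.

No spouse, descendants, or parent survives, so the estate passes to Sarita's siblings per stirpes.
Half-blood and whole-blood siblings take equally under the stated rule.
The estate is divided into 3 equal shares of 1/3 among Chetan, Falguni, Lakshmi.
Chetan is living and takes 1/3.
Falguni predeceased; the 1/3 allotted to Falguni's branch passes to Falguni's issue by representation.
The 1/3 is divided into 4 equal shares of 1/12 among Hemant, Omkar, Yamini, Aarav.
Hemant is living and takes 1/12.
Omkar is living and takes 1/12.
Yamini is living and takes 1/12.
Aarav is living and takes 1/12.
Lakshmi is living and takes 1/3.

Aarav 1/12; Chetan 1/3; Hemant 1/12; Lakshmi 1/3; Omkar 1/12; Yamini 1/12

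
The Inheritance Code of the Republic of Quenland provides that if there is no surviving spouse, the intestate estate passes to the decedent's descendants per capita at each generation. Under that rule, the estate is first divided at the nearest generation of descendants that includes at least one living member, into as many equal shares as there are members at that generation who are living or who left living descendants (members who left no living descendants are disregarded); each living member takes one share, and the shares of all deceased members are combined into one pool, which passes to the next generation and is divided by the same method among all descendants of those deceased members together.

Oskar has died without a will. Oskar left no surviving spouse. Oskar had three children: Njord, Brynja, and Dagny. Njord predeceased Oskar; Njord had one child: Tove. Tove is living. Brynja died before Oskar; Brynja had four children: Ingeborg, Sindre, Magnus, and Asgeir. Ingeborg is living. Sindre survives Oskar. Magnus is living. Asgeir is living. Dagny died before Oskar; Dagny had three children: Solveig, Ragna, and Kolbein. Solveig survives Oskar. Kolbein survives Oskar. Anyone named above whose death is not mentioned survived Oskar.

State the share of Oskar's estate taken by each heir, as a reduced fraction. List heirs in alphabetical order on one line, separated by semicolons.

There is no surviving spouse, so the entire estate passes to Oskar's descendants per capita at each generation.
No one at generation 1 (Njord, Brynja, Dagny) is living; moving to the next generation.
At generation 2 (Tove, Ingeborg, Sindre, Magnus, Asgeir, Solveig, Ragna, Kolbein) there are 8 shares of (1)/8 = 1/8 each.
Living: Tove, Ingeborg, Sindre, Magnus, Asgeir, Solveig, Ragna, and Kolbein — each takes 1/8.

Asgeir 1/8; Ingeborg 1/8; Kolbein 1/8; Magnus 1/8; Ragna 1/8; Sindre 1/8; Solveig 1/8; Tove 1/8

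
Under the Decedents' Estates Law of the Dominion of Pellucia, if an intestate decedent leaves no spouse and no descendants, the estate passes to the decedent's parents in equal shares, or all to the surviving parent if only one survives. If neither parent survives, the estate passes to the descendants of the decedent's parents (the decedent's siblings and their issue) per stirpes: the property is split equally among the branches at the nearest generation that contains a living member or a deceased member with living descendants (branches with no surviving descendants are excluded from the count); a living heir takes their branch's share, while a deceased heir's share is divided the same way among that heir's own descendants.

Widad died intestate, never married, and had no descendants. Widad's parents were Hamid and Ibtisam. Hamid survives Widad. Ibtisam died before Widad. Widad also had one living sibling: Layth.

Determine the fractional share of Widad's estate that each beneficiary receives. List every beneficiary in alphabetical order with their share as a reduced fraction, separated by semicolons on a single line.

Hamid 1

Only one parent, Hamid, survives, so Hamid takes the entire estate. The siblings take nothing because a surviving parent has priority.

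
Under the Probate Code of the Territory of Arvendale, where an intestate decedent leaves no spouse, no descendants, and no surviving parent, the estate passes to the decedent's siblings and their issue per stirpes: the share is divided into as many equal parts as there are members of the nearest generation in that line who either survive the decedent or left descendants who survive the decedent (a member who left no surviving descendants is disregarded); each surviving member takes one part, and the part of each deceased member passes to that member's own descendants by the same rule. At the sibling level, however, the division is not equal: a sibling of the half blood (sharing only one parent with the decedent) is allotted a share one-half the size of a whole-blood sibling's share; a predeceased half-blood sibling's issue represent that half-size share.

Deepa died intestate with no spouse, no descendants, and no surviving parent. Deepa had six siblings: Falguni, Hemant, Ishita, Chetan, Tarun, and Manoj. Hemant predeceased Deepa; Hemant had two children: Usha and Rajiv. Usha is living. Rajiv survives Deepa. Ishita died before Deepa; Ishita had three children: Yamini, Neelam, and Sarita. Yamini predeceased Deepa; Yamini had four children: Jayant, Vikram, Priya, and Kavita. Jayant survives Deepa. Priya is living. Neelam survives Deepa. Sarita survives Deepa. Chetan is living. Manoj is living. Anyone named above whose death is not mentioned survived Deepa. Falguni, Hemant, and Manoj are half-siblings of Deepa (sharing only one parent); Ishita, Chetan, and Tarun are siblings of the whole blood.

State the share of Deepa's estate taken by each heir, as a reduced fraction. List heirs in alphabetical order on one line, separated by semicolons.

No spouse, descendants, or parent survives, so the estate passes to Deepa's siblings per stirpes.
Half-blood siblings count for one-half the weight of whole-blood siblings at the initial division.
Dividing 1 in proportion to weights (total weight 9/2): Falguni (weight 1/2) → 1/9; Hemant (weight 1/2) → 1/9; Ishita (weight 1) → 2/9; Chetan (weight 1) → 2/9; Tarun (weight 1) → 2/9; Manoj (weight 1/2) → 1/9.
Falguni is living and takes 1/9.
Hemant predeceased; the 1/9 allotted to Hemant's branch passes to Hemant's issue by representation.
The 1/9 is divided into 2 equal shares of 1/18 among Usha, Rajiv.
Usha is living and takes 1/18.
Rajiv is living and takes 1/18.
Ishita predeceased; the 2/9 allotted to Ishita's branch passes to Ishita's issue by representation.
The 2/9 is divided into 3 equal shares of 2/27 among Yamini, Neelam, Sarita.
Yamini predeceased; the 2/27 allotted to Yamini's branch passes to Yamini's issue by representation.
The 2/27 is divided into 4 equal shares of 1/54 among Jayant, Vikram, Priya, Kavita.
Jayant is living and takes 1/54.
Vikram is living and takes 1/54.
Priya is living and takes 1/54.
Kavita is living and takes 1/54.
Neelam is living and takes 2/27.
Sarita is living and takes 2/27.
Chetan is living and takes 2/9.
Tarun is living and takes 2/9.
Manoj is living and takes 1/9.

Chetan 2/9; Falguni 1/9; Jayant 1/54; Kavita 1/54; Manoj 1/9; Neelam 2/27; Priya 1/54; Rajiv 1/18; Sarita 2/27; Tarun 2/9; Usha 1/18; Vikram 1/54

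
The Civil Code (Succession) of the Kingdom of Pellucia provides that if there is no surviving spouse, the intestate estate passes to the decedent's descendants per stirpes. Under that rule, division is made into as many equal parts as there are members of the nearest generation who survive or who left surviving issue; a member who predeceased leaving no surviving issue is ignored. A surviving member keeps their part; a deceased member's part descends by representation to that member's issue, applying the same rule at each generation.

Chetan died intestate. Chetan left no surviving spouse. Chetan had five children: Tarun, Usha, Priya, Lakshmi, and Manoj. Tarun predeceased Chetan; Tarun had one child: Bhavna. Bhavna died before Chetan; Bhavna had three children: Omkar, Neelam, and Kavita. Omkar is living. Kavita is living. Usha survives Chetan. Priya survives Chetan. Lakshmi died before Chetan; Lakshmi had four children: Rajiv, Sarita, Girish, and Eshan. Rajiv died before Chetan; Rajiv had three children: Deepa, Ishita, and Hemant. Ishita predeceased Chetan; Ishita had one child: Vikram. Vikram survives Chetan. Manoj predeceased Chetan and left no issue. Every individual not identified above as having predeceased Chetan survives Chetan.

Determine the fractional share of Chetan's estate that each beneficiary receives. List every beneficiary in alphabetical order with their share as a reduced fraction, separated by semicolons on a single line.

There is no surviving spouse, so the entire estate passes to Chetan's descendants per stirpes.
Manoj left no surviving issue, so that branch lapses and is disregarded.
The estate is divided into 4 equal shares of 1/4 among Tarun, Usha, Priya, Lakshmi.
Tarun predeceased; the 1/4 allotted to Tarun's branch passes to Tarun's issue by representation.
Bhavna's line is the sole branch at this level, so the full 1/4 passes to Bhavna's issue by representation.
The 1/4 is divided into 3 equal shares of 1/12 among Omkar, Neelam, Kavita.
Omkar is living and takes 1/12.
Neelam is living and takes 1/12.
Kavita is living and takes 1/12.
Usha is living and takes 1/4.
Priya is living and takes 1/4.
Lakshmi predeceased; the 1/4 allotted to Lakshmi's branch passes to Lakshmi's issue by representation.
The 1/4 is divided into 4 equal shares of 1/16 among Rajiv, Sarita, Girish, Eshan.
Rajiv predeceased; the 1/16 allotted to Rajiv's branch passes to Rajiv's issue by representation.
The 1/16 is divided into 3 equal shares of 1/48 among Deepa, Ishita, Hemant.
Deepa is living and takes 1/48.
Ishita predeceased; the 1/48 allotted to Ishita's branch passes to Ishita's issue by representation.
Vikram is the sole taker at this level and receives the full 1/48.
Hemant is living and takes 1/48.
Sarita is living and takes 1/16.
Girish is living and takes 1/16.
Eshan is living and takes 1/16.

Deepa 1/48; Eshan 1/16; Girish 1/16; Hemant 1/48; Kavita 1/12; Neelam 1/12; Omkar 1/12; Priya 1/4; Sarita 1/16; Usha 1/4; Vikram 1/48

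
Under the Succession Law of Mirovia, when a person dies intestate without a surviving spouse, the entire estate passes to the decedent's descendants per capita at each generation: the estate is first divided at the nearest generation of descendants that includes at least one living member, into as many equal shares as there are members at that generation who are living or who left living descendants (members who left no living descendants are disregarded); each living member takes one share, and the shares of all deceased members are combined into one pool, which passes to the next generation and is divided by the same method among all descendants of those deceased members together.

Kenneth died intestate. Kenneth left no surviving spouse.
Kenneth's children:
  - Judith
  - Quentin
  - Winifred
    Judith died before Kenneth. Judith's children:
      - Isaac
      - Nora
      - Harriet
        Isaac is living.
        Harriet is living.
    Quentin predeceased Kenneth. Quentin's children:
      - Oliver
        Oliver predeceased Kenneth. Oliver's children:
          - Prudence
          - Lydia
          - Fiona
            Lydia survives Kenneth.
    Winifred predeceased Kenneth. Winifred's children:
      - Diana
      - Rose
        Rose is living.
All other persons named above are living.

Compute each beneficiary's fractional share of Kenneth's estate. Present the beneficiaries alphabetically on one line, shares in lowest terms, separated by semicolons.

Diana 1/6; Fiona 1/18; Harriet 1/6; Isaac 1/6; Lydia 1/18; Nora 1/6; Prudence 1/18; Rose 1/6

There is no surviving spouse, so the entire estate passes to Kenneth's descendants per capita at each generation.
No one at generation 1 (Judith, Quentin, Winifred) is living; moving to the next generation.
At generation 2 (Isaac, Nora, Harriet, Oliver, Diana, Rose) there are 6 shares of (1)/6 = 1/6 each.
Living: Isaac, Nora, Harriet, Diana, and Rose — each takes 1/6.
Deceased: Oliver. That 1/6 share is carried to generation 3.
At generation 3 (Prudence, Lydia, Fiona) there are 3 shares of (1/6)/3 = 1/18 each.
Living: Prudence, Lydia, and Fiona — each takes 1/18.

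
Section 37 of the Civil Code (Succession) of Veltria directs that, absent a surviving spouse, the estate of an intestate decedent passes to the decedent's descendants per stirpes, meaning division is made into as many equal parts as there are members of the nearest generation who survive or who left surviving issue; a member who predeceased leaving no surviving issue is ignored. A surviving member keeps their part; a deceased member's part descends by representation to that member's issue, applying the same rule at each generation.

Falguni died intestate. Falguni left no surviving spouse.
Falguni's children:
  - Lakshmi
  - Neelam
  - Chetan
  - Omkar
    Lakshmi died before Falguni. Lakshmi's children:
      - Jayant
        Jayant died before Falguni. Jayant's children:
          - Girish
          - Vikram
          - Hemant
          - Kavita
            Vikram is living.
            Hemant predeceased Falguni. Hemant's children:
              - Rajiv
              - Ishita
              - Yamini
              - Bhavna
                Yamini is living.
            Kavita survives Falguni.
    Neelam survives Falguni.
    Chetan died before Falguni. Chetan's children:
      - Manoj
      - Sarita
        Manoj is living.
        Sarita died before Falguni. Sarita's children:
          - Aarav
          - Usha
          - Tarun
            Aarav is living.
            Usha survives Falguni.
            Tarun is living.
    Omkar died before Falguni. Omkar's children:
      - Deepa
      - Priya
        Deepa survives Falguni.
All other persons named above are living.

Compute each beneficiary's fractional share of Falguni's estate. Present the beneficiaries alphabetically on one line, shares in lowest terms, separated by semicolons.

There is no surviving spouse, so the entire estate passes to Falguni's descendants per stirpes.
The estate is divided into 4 equal shares of 1/4 among Lakshmi, Neelam, Chetan, Omkar.
Lakshmi predeceased; the 1/4 allotted to Lakshmi's branch passes to Lakshmi's issue by representation.
Jayant's line is the sole branch at this level, so the full 1/4 passes to Jayant's issue by representation.
The 1/4 is divided into 4 equal shares of 1/16 among Girish, Vikram, Hemant, Kavita.
Girish is living and takes 1/16.
Vikram is living and takes 1/16.
Hemant predeceased; the 1/16 allotted to Hemant's branch passes to Hemant's issue by representation.
The 1/16 is divided into 4 equal shares of 1/64 among Rajiv, Ishita, Yamini, Bhavna.
Rajiv is living and takes 1/64.
Ishita is living and takes 1/64.
Yamini is living and takes 1/64.
Bhavna is living and takes 1/64.
Kavita is living and takes 1/16.
Neelam is living and takes 1/4.
Chetan predeceased; the 1/4 allotted to Chetan's branch passes to Chetan's issue by representation.
The 1/4 is divided into 2 equal shares of 1/8 among Manoj, Sarita.
Manoj is living and takes 1/8.
Sarita predeceased; the 1/8 allotted to Sarita's branch passes to Sarita's issue by representation.
The 1/8 is divided into 3 equal shares of 1/24 among Aarav, Usha, Tarun.
Aarav is living and takes 1/24.
Usha is living and takes 1/24.
Tarun is living and takes 1/24.
Omkar predeceased; the 1/4 allotted to Omkar's branch passes to Omkar's issue by representation.
The 1/4 is divided into 2 equal shares of 1/8 among Deepa, Priya.
Deepa is living and takes 1/8.
Priya is living and takes 1/8.

Aarav 1/24; Bhavna 1/64; Deepa 1/8; Girish 1/16; Ishita 1/64; Kavita 1/16; Manoj 1/8; Neelam 1/4; Priya 1/8; Rajiv 1/64; Tarun 1/24; Usha 1/24; Vikram 1/16; Yamini 1/64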